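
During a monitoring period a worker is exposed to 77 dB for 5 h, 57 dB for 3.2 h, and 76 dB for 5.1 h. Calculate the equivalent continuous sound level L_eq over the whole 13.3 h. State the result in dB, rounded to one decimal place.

75.3 dB

The energy average is taken in the linear domain: L_eq = 10·log₁₀[(Σ tᵢ·10^(Lᵢ/10))/T], T = 13.3 h.
Σ tᵢ·10^(Lᵢ/10) = 5·10^(77/10) + 3.2·10^(57/10) + 5.1·10^(76/10) = 4.552e+08.
L_eq = 10·log₁₀(4.552e+08/13.3) = 75.34 dB.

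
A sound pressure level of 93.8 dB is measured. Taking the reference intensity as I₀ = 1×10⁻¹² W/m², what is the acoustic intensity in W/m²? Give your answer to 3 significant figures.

I = I₀·10^(L/10) = 10⁻¹² × 10^(93.8/10) = 10^(-2.620).

0.00240 W/m²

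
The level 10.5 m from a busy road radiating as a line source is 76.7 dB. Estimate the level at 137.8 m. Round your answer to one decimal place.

For a line source, L₂ = L₁ − 10·log₁₀(r₂/r₁).
L₂ = 76.7 − 10·log₁₀(137.8/10.5) = 76.7 − 11.181 = 65.52 dB.

65.5 dB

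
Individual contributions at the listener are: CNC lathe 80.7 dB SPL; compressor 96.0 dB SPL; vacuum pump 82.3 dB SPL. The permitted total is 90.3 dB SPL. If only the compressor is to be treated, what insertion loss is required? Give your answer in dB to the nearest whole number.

7 dB

The untreated sources together contribute 10^(80.7/10) + 10^(82.3/10) = 2.873e+08, i.e. 84.58 dB SPL.
To meet 90.3 dB SPL overall, the treated compressor may contribute at most 10^(90.3/10) − 2.873e+08 = 7.842e+08, i.e. 88.94 dB SPL.
Required insertion loss = 96.0 − 88.94 = 7.06 dB.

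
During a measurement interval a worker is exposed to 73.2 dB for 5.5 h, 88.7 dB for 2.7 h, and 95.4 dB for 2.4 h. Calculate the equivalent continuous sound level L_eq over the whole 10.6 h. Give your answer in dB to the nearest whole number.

90 dB

L_eq = 10·log₁₀[(1/T)·Σ tᵢ·10^(Lᵢ/10)] with T = 10.6 h.
Σ tᵢ·10^(Lᵢ/10) = 5.5·10^(73.2/10) + 2.7·10^(88.7/10) + 2.4·10^(95.4/10) = 1.044e+10.
L_eq = 10·log₁₀(1.044e+10/10.6) = 89.93 dB.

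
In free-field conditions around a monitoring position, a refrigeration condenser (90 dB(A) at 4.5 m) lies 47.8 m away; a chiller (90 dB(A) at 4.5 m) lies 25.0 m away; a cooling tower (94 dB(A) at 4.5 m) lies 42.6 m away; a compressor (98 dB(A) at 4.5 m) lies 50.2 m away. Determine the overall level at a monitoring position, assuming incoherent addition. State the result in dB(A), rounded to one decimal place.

First find each source's level at the receiver (point-source: −20·log₁₀(r/r_ref)), then combine on an intensity basis.
refrigeration condenser: 90 − 20·log₁₀(47.8/4.5) = 90 − 20.52 = 69.48 dB(A).
chiller: 90 − 20·log₁₀(25.0/4.5) = 90 − 14.89 = 75.11 dB(A).
cooling tower: 94 − 20·log₁₀(42.6/4.5) = 94 − 19.52 = 74.48 dB(A).
compressor: 98 − 20·log₁₀(50.2/4.5) = 98 − 20.95 = 77.05 dB(A).
Σ 10^(L/10) = 1.200e+08 → L_total = 10·log₁₀(1.200e+08) = 80.79 dB(A).

80.8 dB(A)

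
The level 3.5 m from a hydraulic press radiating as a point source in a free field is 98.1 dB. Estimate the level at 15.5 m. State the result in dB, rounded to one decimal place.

85.2 dB

Point-source attenuation: ΔL = 20·log₁₀(r₂/r₁) = 20·log₁₀(15.5/3.5) = 12.925 dB.
L₂ = 98.1 − 20·log₁₀(15.5/3.5) = 98.1 − 12.925 = 85.17 dB.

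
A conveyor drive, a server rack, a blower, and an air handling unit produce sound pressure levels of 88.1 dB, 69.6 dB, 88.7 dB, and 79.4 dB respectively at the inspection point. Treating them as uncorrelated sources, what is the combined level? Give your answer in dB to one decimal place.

91.7 dB

For uncorrelated sources the intensities add, so convert each level to linear form, sum, and take 10·log₁₀ of the total.
Σ 10^(L/10) = 10^(88.1/10) + 10^(69.6/10) + 10^(88.7/10) + 10^(79.4/10) = 1.483e+09.
L_total = 10·log₁₀(1.483e+09) = 91.71 dB.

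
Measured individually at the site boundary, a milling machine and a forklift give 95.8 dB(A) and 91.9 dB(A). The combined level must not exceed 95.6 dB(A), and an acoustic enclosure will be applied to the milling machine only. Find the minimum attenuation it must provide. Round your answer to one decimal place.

Everything except the milling machine sums to 10^(91.9/10) = 1.549e+09 in linear terms, 91.90 dB(A).
To meet 95.6 dB(A) overall, the treated milling machine may contribute at most 10^(95.6/10) − 1.549e+09 = 2.082e+09, i.e. 93.18 dB(A).
Required insertion loss = 95.8 − 93.18 = 2.62 dB.

2.6 dB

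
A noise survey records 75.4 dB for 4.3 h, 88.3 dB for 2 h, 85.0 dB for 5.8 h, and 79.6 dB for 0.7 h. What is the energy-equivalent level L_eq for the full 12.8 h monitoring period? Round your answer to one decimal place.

84.2 dB

Weight each interval's intensity by its duration and average over T = 12.8 h:
Σ tᵢ·10^(Lᵢ/10) = 4.3·10^(75.4/10) + 2·10^(88.3/10) + 5.8·10^(85.0/10) + 0.7·10^(79.6/10) = 3.399e+09.
L_eq = 10·log₁₀(3.399e+09/12.8) = 84.24 dB.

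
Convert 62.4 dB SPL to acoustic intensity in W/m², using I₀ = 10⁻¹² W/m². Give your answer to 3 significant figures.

I/I₀ = 10^(62.4/10) = 1.738e+06, so I = 1.738e+06 × 10⁻¹² W/m².

1.74e-06 W/m²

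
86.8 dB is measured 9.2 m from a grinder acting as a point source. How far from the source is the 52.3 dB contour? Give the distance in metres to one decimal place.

488.4 m

For a point source L₁ − L₂ = 20·log₁₀(r₂/r₁), so r₂ = r₁·10^((L₁−L₂)/20).
r₂ = 9.2·10^((86.8−52.3)/20) = 9.2·10^(34.5/20) = 488.41 m.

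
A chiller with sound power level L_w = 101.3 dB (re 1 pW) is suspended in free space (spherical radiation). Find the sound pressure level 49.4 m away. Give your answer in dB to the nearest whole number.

Free-field spherical radiation: L_p = L_w − 10·log₁₀(4π·r²), r = 49.4 m.
4π·r² = 3.067e+04 m², 10·log₁₀ of that is 44.867 dB.
L_p = 101.3 − 44.867 = 56.43 dB.

56 dB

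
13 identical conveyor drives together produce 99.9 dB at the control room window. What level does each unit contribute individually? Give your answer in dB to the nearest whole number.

For N identical incoherent sources L_total = L₁ + 10·log₁₀ N, so L₁ = 99.9 − 10·log₁₀(13) = 99.9 − 11.139.

89 dB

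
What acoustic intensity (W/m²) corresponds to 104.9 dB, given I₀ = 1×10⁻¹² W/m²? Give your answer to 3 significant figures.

I/I₀ = 10^(104.9/10) = 3.09e+10, so I = 3.09e+10 × 10⁻¹² W/m².

0.0309 W/m²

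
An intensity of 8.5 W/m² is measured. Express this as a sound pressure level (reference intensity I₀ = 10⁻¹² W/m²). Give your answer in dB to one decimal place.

L = 10·log₁₀(I/I₀) = 10·log₁₀(8.5/10⁻¹²) = 10·log₁₀(8.5×10^12).
L = 10·(0.9294 + 12) = 129.29 dB.

129.3 dB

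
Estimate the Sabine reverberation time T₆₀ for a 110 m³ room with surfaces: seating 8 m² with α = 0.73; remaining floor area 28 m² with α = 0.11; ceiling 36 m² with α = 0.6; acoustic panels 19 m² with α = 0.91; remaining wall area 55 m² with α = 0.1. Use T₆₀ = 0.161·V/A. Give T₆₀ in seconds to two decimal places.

Summing Sᵢαᵢ: 8·0.73 + 28·0.11 + 36·0.6 + 19·0.91 + 55·0.1 = 53.31 m².
T₆₀ = 0.161 × 110 / 53.31 = 0.332 s.

0.33 s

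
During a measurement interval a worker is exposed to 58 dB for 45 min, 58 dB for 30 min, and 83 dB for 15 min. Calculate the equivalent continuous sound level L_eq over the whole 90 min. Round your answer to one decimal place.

Weight each interval's intensity by its duration and average over T = 90 min:
Σ tᵢ·10^(Lᵢ/10) = 45·10^(58/10) + 30·10^(58/10) + 15·10^(83/10) = 3.040e+09.
L_eq = 10·log₁₀(3.040e+09/90) = 75.29 dB.

75.3 dB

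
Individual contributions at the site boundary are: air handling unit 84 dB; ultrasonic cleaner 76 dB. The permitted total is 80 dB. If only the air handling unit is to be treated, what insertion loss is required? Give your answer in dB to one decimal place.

6.2 dB

Fixed contribution from the other source: Σ 10^(L/10) = 10^(76/10) = 3.981e+07 (76.00 dB).
The limit corresponds to 10^(80/10) = 1.000e+08; subtracting the fixed part leaves 6.019e+07 for the air handling unit, i.e. 77.80 dB.
Required insertion loss = 84 − 77.80 = 6.20 dB.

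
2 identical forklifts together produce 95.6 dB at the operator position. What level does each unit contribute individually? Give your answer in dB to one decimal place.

92.6 dB

Dividing the total intensity by 2 lowers the level by 10·log₁₀ 2 = 3.010 dB: L₁ = 95.6 − 3.010.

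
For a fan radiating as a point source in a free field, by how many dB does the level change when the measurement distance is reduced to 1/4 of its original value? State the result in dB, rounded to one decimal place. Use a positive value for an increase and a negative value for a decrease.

Point-source spreading: ΔL = −20·log₁₀(r₂/r₁).
ΔL = −20·log₁₀(0.25) = +12.04 dB.

+12.0 dB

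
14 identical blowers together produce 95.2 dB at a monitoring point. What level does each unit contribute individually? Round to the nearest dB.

84 dB

Dividing the total intensity by 14 lowers the level by 10·log₁₀ 14 = 11.461 dB: L₁ = 95.2 − 11.461.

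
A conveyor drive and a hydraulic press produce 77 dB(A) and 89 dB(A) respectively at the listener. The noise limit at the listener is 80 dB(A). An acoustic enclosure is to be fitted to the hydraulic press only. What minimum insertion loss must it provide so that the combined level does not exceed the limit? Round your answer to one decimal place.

Everything except the hydraulic press sums to 10^(77/10) = 5.012e+07 in linear terms, 77.00 dB(A).
The limit corresponds to 10^(80/10) = 1.000e+08; subtracting the fixed part leaves 4.988e+07 for the hydraulic press, i.e. 76.98 dB(A).
So the hydraulic press must be reduced from 89 to 76.98 dB(A): IL = 12.02 dB.

12.0 dB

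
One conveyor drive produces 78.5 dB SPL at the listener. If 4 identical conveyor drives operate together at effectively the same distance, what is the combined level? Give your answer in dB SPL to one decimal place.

N identical incoherent sources raise the level by 10·log₁₀ N.
L_total = 78.5 + 10·log₁₀(4) = 78.5 + 6.021 = 84.52 dB SPL.

84.5 dB SPL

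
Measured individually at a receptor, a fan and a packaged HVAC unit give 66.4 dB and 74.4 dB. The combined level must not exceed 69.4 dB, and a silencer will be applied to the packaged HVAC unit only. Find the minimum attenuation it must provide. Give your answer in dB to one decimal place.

Fixed contribution from the other source: Σ 10^(L/10) = 10^(66.4/10) = 4.365e+06 (66.40 dB).
The limit corresponds to 10^(69.4/10) = 8.710e+06; subtracting the fixed part leaves 4.344e+06 for the packaged HVAC unit, i.e. 66.38 dB.
Required insertion loss = 74.4 − 66.38 = 8.02 dB.

8.0 dB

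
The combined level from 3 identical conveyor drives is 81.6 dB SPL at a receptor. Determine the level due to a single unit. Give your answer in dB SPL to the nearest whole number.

For N identical incoherent sources L_total = L₁ + 10·log₁₀ N, so L₁ = 81.6 − 10·log₁₀(3) = 81.6 − 4.771.

77 dB SPL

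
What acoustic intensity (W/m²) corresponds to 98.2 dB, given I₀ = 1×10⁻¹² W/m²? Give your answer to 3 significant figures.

0.00661 W/m²

I/I₀ = 10^(98.2/10) = 6.607e+09, so I = 6.607e+09 × 10⁻¹² W/m².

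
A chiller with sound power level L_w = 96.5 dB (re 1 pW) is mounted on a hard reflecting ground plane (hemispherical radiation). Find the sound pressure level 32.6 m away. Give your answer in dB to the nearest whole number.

Free-field hemispherical radiation: L_p = L_w − 10·log₁₀(2π·r²), r = 32.6 m.
2π·r² = 6678 m², 10·log₁₀ of that is 38.246 dB.
L_p = 96.5 − 38.246 = 58.25 dB.

58 dB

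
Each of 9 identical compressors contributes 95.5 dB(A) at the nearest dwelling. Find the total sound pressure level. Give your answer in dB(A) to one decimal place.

With 9 equal, uncorrelated contributions the intensity is 9× that of one unit, giving a rise of 10·log₁₀ 9.
L_total = 95.5 + 10·log₁₀(9) = 95.5 + 9.542 = 105.04 dB(A).

105.0 dB(A)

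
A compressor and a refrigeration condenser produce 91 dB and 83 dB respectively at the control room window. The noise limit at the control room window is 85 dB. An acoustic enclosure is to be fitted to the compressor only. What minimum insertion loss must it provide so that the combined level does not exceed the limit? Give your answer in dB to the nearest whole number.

Fixed contribution from the other source: Σ 10^(L/10) = 10^(83/10) = 1.995e+08 (83.00 dB).
To meet 85 dB overall, the treated compressor may contribute at most 10^(85/10) − 1.995e+08 = 1.167e+08, i.e. 80.67 dB.
So the compressor must be reduced from 91 to 80.67 dB: IL = 10.33 dB.

10 dB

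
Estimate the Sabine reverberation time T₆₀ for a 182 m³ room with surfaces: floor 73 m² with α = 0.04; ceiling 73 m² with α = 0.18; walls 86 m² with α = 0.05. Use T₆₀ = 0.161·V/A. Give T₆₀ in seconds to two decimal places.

Summing Sᵢαᵢ: 73·0.04 + 73·0.18 + 86·0.05 = 20.36 m².
T₆₀ = 0.161 × 182 / 20.36 = 1.439 s.

1.44 s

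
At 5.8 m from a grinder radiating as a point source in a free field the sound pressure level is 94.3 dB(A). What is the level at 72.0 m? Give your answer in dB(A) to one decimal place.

For a point source, L₂ = L₁ − 20·log₁₀(r₂/r₁).
L₂ = 94.3 − 20·log₁₀(72.0/5.8) = 94.3 − 21.878 = 72.42 dB(A).

72.4 dB(A)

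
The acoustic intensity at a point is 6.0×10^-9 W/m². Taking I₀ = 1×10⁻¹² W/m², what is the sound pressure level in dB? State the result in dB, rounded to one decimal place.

Dividing by I₀ shifts the exponent by 12: I/I₀ = 6.0×10^3.
L = 10·(0.7782 + 3) = 37.78 dB.

37.8 dB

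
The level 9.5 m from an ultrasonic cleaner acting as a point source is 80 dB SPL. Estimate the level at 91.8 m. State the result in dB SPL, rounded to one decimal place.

Spherical spreading from a point source gives a 20·log₁₀(r₂/r₁) drop.
L₂ = 80 − 20·log₁₀(91.8/9.5) = 80 − 19.702 = 60.30 dB SPL.

60.3 dB SPL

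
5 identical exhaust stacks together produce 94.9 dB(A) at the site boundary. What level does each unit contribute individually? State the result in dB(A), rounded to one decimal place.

87.9 dB(A)

Dividing the total intensity by 5 lowers the level by 10·log₁₀ 5 = 6.990 dB: L₁ = 94.9 − 6.990.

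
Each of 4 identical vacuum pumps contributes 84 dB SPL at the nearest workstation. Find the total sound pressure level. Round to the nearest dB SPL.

90 dB SPL

L_total = L₁ + 10·log₁₀ N for N identical incoherent sources.
L_total = 84 + 10·log₁₀(4) = 84 + 6.021 = 90.02 dB SPL.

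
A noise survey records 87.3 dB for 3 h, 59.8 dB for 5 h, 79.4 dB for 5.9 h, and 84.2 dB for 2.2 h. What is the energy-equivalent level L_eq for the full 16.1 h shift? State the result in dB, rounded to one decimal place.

82.3 dB

Weight each interval's intensity by its duration and average over T = 16.1 h:
Σ tᵢ·10^(Lᵢ/10) = 3·10^(87.3/10) + 5·10^(59.8/10) + 5.9·10^(79.4/10) + 2.2·10^(84.2/10) = 2.708e+09.
L_eq = 10·log₁₀(2.708e+09/16.1) = 82.26 dB.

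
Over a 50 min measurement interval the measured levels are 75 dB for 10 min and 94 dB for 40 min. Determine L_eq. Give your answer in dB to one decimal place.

L_eq = 10·log₁₀[(1/T)·Σ tᵢ·10^(Lᵢ/10)] with T = 50 min.
Σ tᵢ·10^(Lᵢ/10) = 10·10^(75/10) + 40·10^(94/10) = 1.008e+11.
L_eq = 10·log₁₀(1.008e+11/50) = 93.04 dB.

93.0 dB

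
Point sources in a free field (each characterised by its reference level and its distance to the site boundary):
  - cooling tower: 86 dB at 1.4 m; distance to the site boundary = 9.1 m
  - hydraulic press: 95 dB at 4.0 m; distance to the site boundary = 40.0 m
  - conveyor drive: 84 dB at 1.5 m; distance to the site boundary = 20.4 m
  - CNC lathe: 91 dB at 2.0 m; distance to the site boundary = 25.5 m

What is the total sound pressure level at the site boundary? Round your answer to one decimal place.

Apply inverse-square spreading to bring every level to the receiver, then sum 10^(L/10).
cooling tower: 86 − 20·log₁₀(9.1/1.4) = 86 − 16.26 = 69.74 dB.
hydraulic press: 95 − 20·log₁₀(40.0/4.0) = 95 − 20.00 = 75.00 dB.
conveyor drive: 84 − 20·log₁₀(20.4/1.5) = 84 − 22.67 = 61.33 dB.
CNC lathe: 91 − 20·log₁₀(25.5/2.0) = 91 − 22.11 = 68.89 dB.
Σ 10^(L/10) = 5.015e+07 → L_total = 10·log₁₀(5.015e+07) = 77.00 dB.

77.0 dB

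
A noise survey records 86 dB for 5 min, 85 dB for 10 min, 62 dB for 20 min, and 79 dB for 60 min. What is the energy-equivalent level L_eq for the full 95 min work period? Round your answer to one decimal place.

Weight each interval's intensity by its duration and average over T = 95 min:
Σ tᵢ·10^(Lᵢ/10) = 5·10^(86/10) + 10·10^(85/10) + 20·10^(62/10) + 60·10^(79/10) = 9.950e+09.
L_eq = 10·log₁₀(9.950e+09/95) = 80.20 dB.

80.2 dB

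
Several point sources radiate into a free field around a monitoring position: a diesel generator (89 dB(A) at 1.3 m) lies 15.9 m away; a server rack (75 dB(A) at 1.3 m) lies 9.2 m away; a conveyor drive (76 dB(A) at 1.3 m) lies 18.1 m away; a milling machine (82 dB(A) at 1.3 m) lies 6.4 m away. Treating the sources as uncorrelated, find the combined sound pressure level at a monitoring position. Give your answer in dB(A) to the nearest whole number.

71 dB(A)

Propagate each source to the receiver with L = L_ref − 20·log₁₀(r/r_ref), then add intensities.
diesel generator: 89 − 20·log₁₀(15.9/1.3) = 89 − 21.75 = 67.25 dB(A).
server rack: 75 − 20·log₁₀(9.2/1.3) = 75 − 17.00 = 58.00 dB(A).
conveyor drive: 76 − 20·log₁₀(18.1/1.3) = 76 − 22.87 = 53.13 dB(A).
milling machine: 82 − 20·log₁₀(6.4/1.3) = 82 − 13.84 = 68.16 dB(A).
Σ 10^(L/10) = 1.269e+07 → L_total = 10·log₁₀(1.269e+07) = 71.03 dB(A).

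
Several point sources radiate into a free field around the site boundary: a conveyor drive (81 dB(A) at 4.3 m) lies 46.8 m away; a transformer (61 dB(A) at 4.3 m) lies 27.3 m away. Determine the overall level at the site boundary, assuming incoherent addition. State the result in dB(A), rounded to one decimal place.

60.4 dB(A)

Apply inverse-square spreading to bring every level to the receiver, then sum 10^(L/10).
conveyor drive: 81 − 20·log₁₀(46.8/4.3) = 81 − 20.74 = 60.26 dB(A).
transformer: 61 − 20·log₁₀(27.3/4.3) = 61 − 16.05 = 44.95 dB(A).
Σ 10^(L/10) = 1.094e+06 → L_total = 10·log₁₀(1.094e+06) = 60.39 dB(A).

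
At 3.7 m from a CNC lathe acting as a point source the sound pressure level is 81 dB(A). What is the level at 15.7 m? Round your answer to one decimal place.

Point-source attenuation: ΔL = 20·log₁₀(r₂/r₁) = 20·log₁₀(15.7/3.7) = 12.554 dB.
L₂ = 81 − 20·log₁₀(15.7/3.7) = 81 − 12.554 = 68.45 dB(A).

68.4 dB(A)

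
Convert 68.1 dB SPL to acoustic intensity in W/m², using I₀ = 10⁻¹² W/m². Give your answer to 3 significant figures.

I/I₀ = 10^(68.1/10) = 6.457e+06, so I = 6.457e+06 × 10⁻¹² W/m².

6.46e-06 W/m²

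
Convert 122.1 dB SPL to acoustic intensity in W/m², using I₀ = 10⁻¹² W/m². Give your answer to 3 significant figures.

1.62 W/m²

I/I₀ = 10^(122.1/10) = 1.622e+12, so I = 1.622e+12 × 10⁻¹² W/m².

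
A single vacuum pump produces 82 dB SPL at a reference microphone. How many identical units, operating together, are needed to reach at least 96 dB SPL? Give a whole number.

The shortfall is 96 − 82 = 14.0 dB, and N units add 10·log₁₀ N, so need 10·log₁₀ N ≥ 14.0.
N ≥ 10^(14.0/10) = 25.119, so N = 26.

26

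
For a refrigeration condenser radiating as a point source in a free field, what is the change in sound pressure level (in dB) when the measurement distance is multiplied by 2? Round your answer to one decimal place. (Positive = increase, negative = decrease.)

-6.0 dB

With spherical spreading the level changes by −20·log₁₀(r₂/r₁).
ΔL = −20·log₁₀(2) = -6.02 dB.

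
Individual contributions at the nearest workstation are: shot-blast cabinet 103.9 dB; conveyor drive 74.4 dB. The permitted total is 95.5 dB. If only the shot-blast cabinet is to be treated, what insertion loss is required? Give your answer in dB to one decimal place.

The untreated sources together contribute 10^(74.4/10) = 2.754e+07, i.e. 74.40 dB.
To meet 95.5 dB overall, the treated shot-blast cabinet may contribute at most 10^(95.5/10) − 2.754e+07 = 3.521e+09, i.e. 95.47 dB.
Required insertion loss = 103.9 − 95.47 = 8.43 dB.

8.4 dB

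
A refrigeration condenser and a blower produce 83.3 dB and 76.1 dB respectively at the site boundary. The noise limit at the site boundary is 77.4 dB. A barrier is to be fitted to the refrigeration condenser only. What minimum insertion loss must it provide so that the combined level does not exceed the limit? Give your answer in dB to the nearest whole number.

12 dB

Fixed contribution from the other source: Σ 10^(L/10) = 10^(76.1/10) = 4.074e+07 (76.10 dB).
The limit corresponds to 10^(77.4/10) = 5.495e+07; subtracting the fixed part leaves 1.422e+07 for the refrigeration condenser, i.e. 71.53 dB.
Required insertion loss = 83.3 − 71.53 = 11.77 dB.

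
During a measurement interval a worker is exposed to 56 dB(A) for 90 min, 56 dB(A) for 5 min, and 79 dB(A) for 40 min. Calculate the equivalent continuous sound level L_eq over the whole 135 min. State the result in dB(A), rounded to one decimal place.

73.8 dB(A)

Weight each interval's intensity by its duration and average over T = 135 min:
Σ tᵢ·10^(Lᵢ/10) = 90·10^(56/10) + 5·10^(56/10) + 40·10^(79/10) = 3.215e+09.
L_eq = 10·log₁₀(3.215e+09/135) = 73.77 dB(A).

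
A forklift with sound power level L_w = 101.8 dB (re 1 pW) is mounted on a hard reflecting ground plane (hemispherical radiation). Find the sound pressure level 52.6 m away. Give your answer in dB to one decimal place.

59.4 dB

L_p = L_w − 10·log₁₀(2π·r²) with r = 52.6 m.
2π·r² = 1.738e+04 m², 10·log₁₀ of that is 42.402 dB.
L_p = 101.8 − 42.402 = 59.40 dB.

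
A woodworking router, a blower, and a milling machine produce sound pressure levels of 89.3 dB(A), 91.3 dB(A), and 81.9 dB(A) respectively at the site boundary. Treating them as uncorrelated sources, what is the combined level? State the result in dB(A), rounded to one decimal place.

93.7 dB(A)

For uncorrelated sources the intensities add, so convert each level to linear form, sum, and take 10·log₁₀ of the total.
Σ 10^(L/10) = 10^(89.3/10) + 10^(91.3/10) + 10^(81.9/10) = 2.355e+09.
L_total = 10·log₁₀(2.355e+09) = 93.72 dB(A).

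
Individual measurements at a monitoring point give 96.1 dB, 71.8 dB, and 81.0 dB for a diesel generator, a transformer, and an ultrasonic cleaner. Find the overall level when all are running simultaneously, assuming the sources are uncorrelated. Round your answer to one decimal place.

Incoherent sources combine by intensity addition: L_total = 10·log₁₀(Σ 10^(L_i/10)).
Σ 10^(L/10) = 10^(96.1/10) + 10^(71.8/10) + 10^(81.0/10) = 4.215e+09.
L_total = 10·log₁₀(4.215e+09) = 96.25 dB.

96.2 dB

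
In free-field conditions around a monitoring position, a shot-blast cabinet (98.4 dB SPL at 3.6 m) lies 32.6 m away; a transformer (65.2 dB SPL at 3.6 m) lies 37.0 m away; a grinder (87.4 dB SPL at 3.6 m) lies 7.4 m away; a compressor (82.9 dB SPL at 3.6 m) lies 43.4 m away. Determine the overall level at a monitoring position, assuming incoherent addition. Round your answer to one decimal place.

Propagate each source to the receiver with L = L_ref − 20·log₁₀(r/r_ref), then add intensities.
shot-blast cabinet: 98.4 − 20·log₁₀(32.6/3.6) = 98.4 − 19.14 = 79.26 dB SPL.
transformer: 65.2 − 20·log₁₀(37.0/3.6) = 65.2 − 20.24 = 44.96 dB SPL.
grinder: 87.4 − 20·log₁₀(7.4/3.6) = 87.4 − 6.26 = 81.14 dB SPL.
compressor: 82.9 − 20·log₁₀(43.4/3.6) = 82.9 − 21.62 = 61.28 dB SPL.
Σ 10^(L/10) = 2.158e+08 → L_total = 10·log₁₀(2.158e+08) = 83.34 dB SPL.

83.3 dB SPL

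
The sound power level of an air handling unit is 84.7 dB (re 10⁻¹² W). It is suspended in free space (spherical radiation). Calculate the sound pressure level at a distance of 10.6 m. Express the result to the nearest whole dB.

The power spreads over a sphere of area 4π·r², so L_p = L_w − 10·log₁₀(4π·r²).
4π·r² = 1412 m², 10·log₁₀ of that is 31.498 dB.
L_p = 84.7 − 31.498 = 53.20 dB.

53 dB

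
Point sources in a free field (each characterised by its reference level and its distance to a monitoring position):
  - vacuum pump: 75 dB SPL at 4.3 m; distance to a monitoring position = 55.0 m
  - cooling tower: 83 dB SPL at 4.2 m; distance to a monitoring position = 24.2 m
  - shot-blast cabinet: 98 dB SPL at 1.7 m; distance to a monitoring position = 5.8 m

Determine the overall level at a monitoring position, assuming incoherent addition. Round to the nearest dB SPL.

Apply inverse-square spreading to bring every level to the receiver, then sum 10^(L/10).
vacuum pump: 75 − 20·log₁₀(55.0/4.3) = 75 − 22.14 = 52.86 dB SPL.
cooling tower: 83 − 20·log₁₀(24.2/4.2) = 83 − 15.21 = 67.79 dB SPL.
shot-blast cabinet: 98 − 20·log₁₀(5.8/1.7) = 98 − 10.66 = 87.34 dB SPL.
Σ 10^(L/10) = 5.483e+08 → L_total = 10·log₁₀(5.483e+08) = 87.39 dB SPL.

87 dB SPL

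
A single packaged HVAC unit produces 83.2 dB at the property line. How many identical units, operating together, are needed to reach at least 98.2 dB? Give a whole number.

32

N identical sources give L₁ + 10·log₁₀ N, so require 10·log₁₀ N ≥ 98.2 − 83.2 = 15.0 dB.
N ≥ 10^(15.0/10) = 31.623, so N = 32.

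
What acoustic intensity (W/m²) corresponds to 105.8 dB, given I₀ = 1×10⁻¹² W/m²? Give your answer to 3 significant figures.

0.0380 W/m²

L = 10·log₁₀(I/I₀) ⇒ I = I₀·10^(L/10) = 10⁻¹² × 10^10.58.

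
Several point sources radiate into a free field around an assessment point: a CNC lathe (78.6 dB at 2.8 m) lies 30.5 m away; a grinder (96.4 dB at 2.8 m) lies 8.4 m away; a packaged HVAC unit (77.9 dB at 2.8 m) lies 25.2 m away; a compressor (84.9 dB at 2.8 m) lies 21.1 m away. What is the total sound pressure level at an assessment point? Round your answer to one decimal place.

Propagate each source to the receiver with L = L_ref − 20·log₁₀(r/r_ref), then add intensities.
CNC lathe: 78.6 − 20·log₁₀(30.5/2.8) = 78.6 − 20.74 = 57.86 dB.
grinder: 96.4 − 20·log₁₀(8.4/2.8) = 96.4 − 9.54 = 86.86 dB.
packaged HVAC unit: 77.9 − 20·log₁₀(25.2/2.8) = 77.9 − 19.08 = 58.82 dB.
compressor: 84.9 − 20·log₁₀(21.1/2.8) = 84.9 − 17.54 = 67.36 dB.
Σ 10^(L/10) = 4.918e+08 → L_total = 10·log₁₀(4.918e+08) = 86.92 dB.

86.9 dB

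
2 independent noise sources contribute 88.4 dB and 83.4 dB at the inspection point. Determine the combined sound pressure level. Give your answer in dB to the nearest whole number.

90 dB

Incoherent sources combine by intensity addition: L_total = 10·log₁₀(Σ 10^(L_i/10)).
Σ 10^(L/10) = 10^(88.4/10) + 10^(83.4/10) = 9.106e+08.
L_total = 10·log₁₀(9.106e+08) = 89.59 dB.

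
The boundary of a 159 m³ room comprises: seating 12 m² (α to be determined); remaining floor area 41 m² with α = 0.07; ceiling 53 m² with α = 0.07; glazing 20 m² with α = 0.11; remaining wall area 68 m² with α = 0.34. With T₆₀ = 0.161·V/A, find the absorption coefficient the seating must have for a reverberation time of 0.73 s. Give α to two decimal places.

Required total absorption A = 0.161·159/0.73 = 35.07 m².
Absorption from the other surfaces = 41·0.07 + 53·0.07 + 20·0.11 + 68·0.34 = 31.90 m², so the seating must supply 3.17 m² over 12 m².
α = 3.17/12 = 0.264.

0.26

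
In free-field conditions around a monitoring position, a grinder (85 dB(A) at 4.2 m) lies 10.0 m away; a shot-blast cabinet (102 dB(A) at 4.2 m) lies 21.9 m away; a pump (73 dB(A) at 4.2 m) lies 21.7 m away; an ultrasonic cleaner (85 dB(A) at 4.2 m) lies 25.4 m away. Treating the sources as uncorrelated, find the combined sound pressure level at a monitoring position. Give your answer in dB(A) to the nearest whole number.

88 dB(A)

Propagate each source to the receiver with L = L_ref − 20·log₁₀(r/r_ref), then add intensities.
grinder: 85 − 20·log₁₀(10.0/4.2) = 85 − 7.54 = 77.46 dB(A).
shot-blast cabinet: 102 − 20·log₁₀(21.9/4.2) = 102 − 14.34 = 87.66 dB(A).
pump: 73 − 20·log₁₀(21.7/4.2) = 73 − 14.26 = 58.74 dB(A).
ultrasonic cleaner: 85 − 20·log₁₀(25.4/4.2) = 85 − 15.63 = 69.37 dB(A).
Σ 10^(L/10) = 6.481e+08 → L_total = 10·log₁₀(6.481e+08) = 88.12 dB(A).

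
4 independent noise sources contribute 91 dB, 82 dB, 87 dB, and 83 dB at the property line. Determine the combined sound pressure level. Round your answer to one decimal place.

93.3 dB

Incoherent sources combine by intensity addition: L_total = 10·log₁₀(Σ 10^(L_i/10)).
Σ 10^(L/10) = 10^(91/10) + 10^(82/10) + 10^(87/10) + 10^(83/10) = 2.118e+09.
L_total = 10·log₁₀(2.118e+09) = 93.26 dB.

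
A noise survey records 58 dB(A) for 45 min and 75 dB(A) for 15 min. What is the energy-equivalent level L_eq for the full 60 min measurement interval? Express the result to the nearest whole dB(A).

L_eq = 10·log₁₀[(1/T)·Σ tᵢ·10^(Lᵢ/10)] with T = 60 min.
Σ tᵢ·10^(Lᵢ/10) = 45·10^(58/10) + 15·10^(75/10) = 5.027e+08.
L_eq = 10·log₁₀(5.027e+08/60) = 69.23 dB(A).

69 dB(A)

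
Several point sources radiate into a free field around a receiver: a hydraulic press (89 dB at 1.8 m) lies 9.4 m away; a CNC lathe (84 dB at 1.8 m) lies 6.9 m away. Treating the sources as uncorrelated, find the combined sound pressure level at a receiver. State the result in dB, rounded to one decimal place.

76.6 dB

Apply inverse-square spreading to bring every level to the receiver, then sum 10^(L/10).
hydraulic press: 89 − 20·log₁₀(9.4/1.8) = 89 − 14.36 = 74.64 dB.
CNC lathe: 84 − 20·log₁₀(6.9/1.8) = 84 − 11.67 = 72.33 dB.
Σ 10^(L/10) = 4.622e+07 → L_total = 10·log₁₀(4.622e+07) = 76.65 dB.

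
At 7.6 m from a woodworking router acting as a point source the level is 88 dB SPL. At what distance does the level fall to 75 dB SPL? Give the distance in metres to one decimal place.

The 13.0 dB drop corresponds to a distance ratio of 10^(13.0/20) for a point source.
r₂ = 7.6·10^((88−75)/20) = 7.6·10^(13.0/20) = 33.95 m.

33.9 m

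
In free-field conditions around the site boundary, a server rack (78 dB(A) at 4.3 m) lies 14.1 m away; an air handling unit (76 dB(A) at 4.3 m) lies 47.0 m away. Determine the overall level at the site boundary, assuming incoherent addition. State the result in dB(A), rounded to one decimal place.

First find each source's level at the receiver (point-source: −20·log₁₀(r/r_ref)), then combine on an intensity basis.
server rack: 78 − 20·log₁₀(14.1/4.3) = 78 − 10.32 = 67.68 dB(A).
air handling unit: 76 − 20·log₁₀(47.0/4.3) = 76 − 20.77 = 55.23 dB(A).
Σ 10^(L/10) = 6.201e+06 → L_total = 10·log₁₀(6.201e+06) = 67.92 dB(A).

67.9 dB(A)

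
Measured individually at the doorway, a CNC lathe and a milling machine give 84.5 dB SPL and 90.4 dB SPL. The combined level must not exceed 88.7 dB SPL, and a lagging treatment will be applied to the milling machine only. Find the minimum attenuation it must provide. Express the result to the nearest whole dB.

Fixed contribution from the other source: Σ 10^(L/10) = 10^(84.5/10) = 2.818e+08 (84.50 dB SPL).
To meet 88.7 dB SPL overall, the treated milling machine may contribute at most 10^(88.7/10) − 2.818e+08 = 4.595e+08, i.e. 86.62 dB SPL.
So the milling machine must be reduced from 90.4 to 86.62 dB SPL: IL = 3.78 dB.

4 dB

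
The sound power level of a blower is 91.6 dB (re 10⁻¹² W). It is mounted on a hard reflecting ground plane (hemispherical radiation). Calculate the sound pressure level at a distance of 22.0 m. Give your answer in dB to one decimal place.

The power spreads over a hemisphere of area 2π·r², so L_p = L_w − 10·log₁₀(2π·r²).
2π·r² = 3041 m², 10·log₁₀ of that is 34.830 dB.
L_p = 91.6 − 34.830 = 56.77 dB.

56.8 dB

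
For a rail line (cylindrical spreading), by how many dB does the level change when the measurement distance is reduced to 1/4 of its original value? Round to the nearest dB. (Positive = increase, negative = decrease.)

+6 dB

With cylindrical spreading the level changes by −10·log₁₀(r₂/r₁).
ΔL = −10·log₁₀(0.25) = +6.02 dB.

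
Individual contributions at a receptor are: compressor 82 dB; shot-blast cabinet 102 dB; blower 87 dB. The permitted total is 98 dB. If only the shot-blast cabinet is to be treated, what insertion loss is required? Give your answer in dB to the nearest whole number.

4 dB

Fixed contribution from the other sources: Σ 10^(L/10) = 10^(82/10) + 10^(87/10) = 6.597e+08 (88.19 dB).
The limit corresponds to 10^(98/10) = 6.310e+09; subtracting the fixed part leaves 5.650e+09 for the shot-blast cabinet, i.e. 97.52 dB.
So the shot-blast cabinet must be reduced from 102 to 97.52 dB: IL = 4.48 dB.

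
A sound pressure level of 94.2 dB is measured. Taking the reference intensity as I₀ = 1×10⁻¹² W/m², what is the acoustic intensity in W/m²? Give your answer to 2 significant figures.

0.0026 W/m²

I = I₀·10^(L/10) = 10⁻¹² × 10^(94.2/10) = 10^(-2.580).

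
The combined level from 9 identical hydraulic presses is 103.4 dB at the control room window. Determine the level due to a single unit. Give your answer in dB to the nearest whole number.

For N identical incoherent sources L_total = L₁ + 10·log₁₀ N, so L₁ = 103.4 − 10·log₁₀(9) = 103.4 − 9.542.

94 dB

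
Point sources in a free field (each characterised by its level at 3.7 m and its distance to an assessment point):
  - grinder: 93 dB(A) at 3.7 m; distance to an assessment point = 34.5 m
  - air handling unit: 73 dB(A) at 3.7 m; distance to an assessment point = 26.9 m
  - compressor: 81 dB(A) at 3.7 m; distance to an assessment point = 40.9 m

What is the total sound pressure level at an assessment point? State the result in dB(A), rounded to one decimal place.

Propagate each source to the receiver with L = L_ref − 20·log₁₀(r/r_ref), then add intensities.
grinder: 93 − 20·log₁₀(34.5/3.7) = 93 − 19.39 = 73.61 dB(A).
air handling unit: 73 − 20·log₁₀(26.9/3.7) = 73 − 17.23 = 55.77 dB(A).
compressor: 81 − 20·log₁₀(40.9/3.7) = 81 − 20.87 = 60.13 dB(A).
Σ 10^(L/10) = 2.436e+07 → L_total = 10·log₁₀(2.436e+07) = 73.87 dB(A).

73.9 dB(A)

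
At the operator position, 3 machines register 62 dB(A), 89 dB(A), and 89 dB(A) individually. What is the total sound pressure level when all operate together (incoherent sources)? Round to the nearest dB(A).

92 dB(A)

Incoherent sources combine by intensity addition: L_total = 10·log₁₀(Σ 10^(L_i/10)).
Σ 10^(L/10) = 10^(62/10) + 10^(89/10) + 10^(89/10) = 1.590e+09.
L_total = 10·log₁₀(1.590e+09) = 92.01 dB(A).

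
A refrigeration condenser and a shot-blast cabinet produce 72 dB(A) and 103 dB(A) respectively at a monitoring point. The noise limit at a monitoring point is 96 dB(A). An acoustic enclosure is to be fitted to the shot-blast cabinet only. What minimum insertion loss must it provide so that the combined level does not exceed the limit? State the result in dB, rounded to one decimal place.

The untreated sources together contribute 10^(72/10) = 1.585e+07, i.e. 72.00 dB(A).
The limit corresponds to 10^(96/10) = 3.981e+09; subtracting the fixed part leaves 3.965e+09 for the shot-blast cabinet, i.e. 95.98 dB(A).
So the shot-blast cabinet must be reduced from 103 to 95.98 dB(A): IL = 7.02 dB.

7.0 dB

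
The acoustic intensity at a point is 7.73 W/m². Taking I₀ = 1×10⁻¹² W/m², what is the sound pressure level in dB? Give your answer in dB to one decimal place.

128.9 dB

I/I₀ = 7.73/10⁻¹² = 7.73×10^12, and L = 10·log₁₀(I/I₀).
L = 10·(0.8882 + 12) = 128.88 dB.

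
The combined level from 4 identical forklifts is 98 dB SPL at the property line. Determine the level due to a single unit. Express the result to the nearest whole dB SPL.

92 dB SPL

4 equal contributions raise the level by 10·log₁₀ 4 = 6.021 dB, so each unit alone gives 98 − 6.021.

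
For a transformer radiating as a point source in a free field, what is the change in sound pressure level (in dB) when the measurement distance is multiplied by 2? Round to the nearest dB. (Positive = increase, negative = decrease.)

-6 dB

A point source loses 6 dB per doubling of distance; generally ΔL = −20·log₁₀(r₂/r₁).
ΔL = −20·log₁₀(2) = -6.02 dB.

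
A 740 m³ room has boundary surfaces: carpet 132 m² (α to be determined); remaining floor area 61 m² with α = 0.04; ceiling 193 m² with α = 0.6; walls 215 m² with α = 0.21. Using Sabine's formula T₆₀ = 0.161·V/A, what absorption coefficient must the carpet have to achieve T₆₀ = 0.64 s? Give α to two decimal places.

From T₆₀ = 0.161·V/A, the target T₆₀ = 0.64 s needs A = 0.161·740/0.64 = 186.16 m².
Absorption from the other surfaces = 61·0.04 + 193·0.6 + 215·0.21 = 163.39 m², so the carpet must supply 22.77 m² over 132 m².
α = 22.77/132 = 0.172.

0.17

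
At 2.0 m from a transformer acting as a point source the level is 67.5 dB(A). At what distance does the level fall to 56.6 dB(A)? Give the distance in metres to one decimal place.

For a point source L₁ − L₂ = 20·log₁₀(r₂/r₁), so r₂ = r₁·10^((L₁−L₂)/20).
r₂ = 2.0·10^((67.5−56.6)/20) = 2.0·10^(10.9/20) = 7.02 m.

7.0 m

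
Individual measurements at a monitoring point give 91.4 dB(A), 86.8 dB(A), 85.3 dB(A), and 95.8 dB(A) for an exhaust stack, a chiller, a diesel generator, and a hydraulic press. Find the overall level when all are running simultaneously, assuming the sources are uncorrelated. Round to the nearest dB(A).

98 dB(A)

For uncorrelated sources the intensities add, so convert each level to linear form, sum, and take 10·log₁₀ of the total.
Σ 10^(L/10) = 10^(91.4/10) + 10^(86.8/10) + 10^(85.3/10) + 10^(95.8/10) = 6.000e+09.
L_total = 10·log₁₀(6.000e+09) = 97.78 dB(A).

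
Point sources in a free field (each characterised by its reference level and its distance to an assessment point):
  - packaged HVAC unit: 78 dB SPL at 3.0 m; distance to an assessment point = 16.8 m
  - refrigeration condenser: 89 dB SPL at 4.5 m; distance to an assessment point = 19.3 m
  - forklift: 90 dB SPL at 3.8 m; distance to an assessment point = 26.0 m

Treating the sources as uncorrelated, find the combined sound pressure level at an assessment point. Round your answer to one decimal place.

Propagate each source to the receiver with L = L_ref − 20·log₁₀(r/r_ref), then add intensities.
packaged HVAC unit: 78 − 20·log₁₀(16.8/3.0) = 78 − 14.96 = 63.04 dB SPL.
refrigeration condenser: 89 − 20·log₁₀(19.3/4.5) = 89 − 12.65 = 76.35 dB SPL.
forklift: 90 − 20·log₁₀(26.0/3.8) = 90 − 16.70 = 73.30 dB SPL.
Σ 10^(L/10) = 6.656e+07 → L_total = 10·log₁₀(6.656e+07) = 78.23 dB SPL.

78.2 dB SPL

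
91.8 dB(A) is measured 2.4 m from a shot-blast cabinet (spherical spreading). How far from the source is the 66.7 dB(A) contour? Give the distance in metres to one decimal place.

For a point source L₁ − L₂ = 20·log₁₀(r₂/r₁), so r₂ = r₁·10^((L₁−L₂)/20).
r₂ = 2.4·10^((91.8−66.7)/20) = 2.4·10^(25.1/20) = 43.17 m.

43.2 m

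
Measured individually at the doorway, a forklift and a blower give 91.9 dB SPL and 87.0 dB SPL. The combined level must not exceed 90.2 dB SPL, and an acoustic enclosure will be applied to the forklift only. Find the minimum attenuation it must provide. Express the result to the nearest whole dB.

5 dB

The untreated sources together contribute 10^(87.0/10) = 5.012e+08, i.e. 87.00 dB SPL.
To meet 90.2 dB SPL overall, the treated forklift may contribute at most 10^(90.2/10) − 5.012e+08 = 5.459e+08, i.e. 87.37 dB SPL.
So the forklift must be reduced from 91.9 to 87.37 dB SPL: IL = 4.53 dB.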